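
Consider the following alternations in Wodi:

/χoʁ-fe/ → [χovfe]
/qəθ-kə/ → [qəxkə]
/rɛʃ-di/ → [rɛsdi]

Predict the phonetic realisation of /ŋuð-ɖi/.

[ŋuʐɖi]

The data show regressive place assimilation: /ʁ/ → [v] before /f/; /θ/ → [x] before /k/; /ʃ/ → [s] before /d/. In each pair only place changes, matching the following consonant, while manner and voice stay constant.
/ð/ is a voiced dental fricative. The following trigger /ɖ/ is retroflex, so /ð/ must become retroflex as well.
The voiced retroflex fricative is [ʐ], so /ð/ → [ʐ].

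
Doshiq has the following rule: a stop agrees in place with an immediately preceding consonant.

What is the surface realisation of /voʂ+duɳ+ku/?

[voʂɖuɳʈu]

The rule targets /d/ (voiced alveolar stop), which sits after the trigger /ʂ/ (retroflex).
The voiced retroflex stop is [ɖ], so /d/ → [ɖ].
At the second juncture, /k/ likewise becomes [ʈ] adjacent to /ɳ/.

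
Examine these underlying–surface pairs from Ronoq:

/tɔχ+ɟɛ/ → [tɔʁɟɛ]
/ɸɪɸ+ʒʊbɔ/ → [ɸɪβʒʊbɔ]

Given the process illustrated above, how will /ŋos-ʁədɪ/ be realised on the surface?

The data show regressive voicing assimilation: /χ/ → [ʁ] before /ɟ/; /ɸ/ → [β] before /ʒ/. In each pair only voicing changes, matching the following consonant, while place and manner stay constant.
/s/ is a voiceless alveolar fricative. The following trigger /ʁ/ is voiced, so /s/ must become voiced as well.
A voiced alveolar fricative is [z], so the surface segment is [z].

[ŋozʁədɪ]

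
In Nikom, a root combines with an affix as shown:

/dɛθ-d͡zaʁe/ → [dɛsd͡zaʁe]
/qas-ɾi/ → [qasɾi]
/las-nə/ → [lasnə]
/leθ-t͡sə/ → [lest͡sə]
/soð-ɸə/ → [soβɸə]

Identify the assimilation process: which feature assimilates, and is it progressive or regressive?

Comparing underlying and surface forms, /θ/ → [s] is the alternation; the neighbouring /d͡z/ is constant.
/θ/ is dental while /d͡z/ is alveolar; the output [s] is alveolar, matching the trigger — so the feature that spreads is place.
Manner and voice are unchanged, so the assimilation is partial, not total.
The same holds elsewhere in the data: /θ/ → [s] before /t͡s/ (dental → alveolar, matching alveolar); /ð/ → [β] before /ɸ/ (dental → bilabial, matching bilabial) — only place changes, and always toward the following segment.
Nothing changes in [qasɾi], [lasnə]: there the adjacent consonants already agree in place (/s/ and /ɾ/ are both alveolar; /s/ and /n/ are both alveolar), so these forms are consistent with the same rule.
Since the segment that changes precedes the conditioning segment, the assimilation is regressive.

regressive place assimilation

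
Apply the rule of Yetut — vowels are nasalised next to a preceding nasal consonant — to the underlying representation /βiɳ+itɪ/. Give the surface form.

[βiɳĩtɪ]

/i/ sits next to the nasal /ɳ/ and is therefore nasalised to [ĩ].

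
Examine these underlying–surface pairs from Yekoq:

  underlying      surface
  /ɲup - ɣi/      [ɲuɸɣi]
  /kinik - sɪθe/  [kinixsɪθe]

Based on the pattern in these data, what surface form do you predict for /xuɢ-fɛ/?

The data show regressive manner assimilation: /p/ → [ɸ] before /ɣ/; /k/ → [x] before /s/. In each pair only manner changes, matching the following consonant, while place and voice stay constant.
The rule targets /ɢ/ (voiced uvular stop), which sits before the trigger /f/ (fricative).
The voiced uvular fricative is [ʁ], so /ɢ/ → [ʁ].

[xuʁfɛ]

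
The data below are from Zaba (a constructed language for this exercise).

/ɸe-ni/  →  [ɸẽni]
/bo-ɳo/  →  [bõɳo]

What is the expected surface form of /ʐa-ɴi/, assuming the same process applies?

[ʐãɴi]

The data show regressive nasality assimilation (vowel nasalisation): /e/ → [ẽ] before /n/; /o/ → [õ] before /ɳ/ — a vowel is nasalised by an immediately following nasal consonant.
/a/ sits next to the nasal /ɴ/ and is therefore nasalised to [ã].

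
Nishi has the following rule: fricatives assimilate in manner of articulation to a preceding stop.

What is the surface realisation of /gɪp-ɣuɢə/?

The rule targets /ɣ/ (voiced velar fricative), which sits after the trigger /p/ (stop).
A voiced velar stop is [g], so the surface segment is [g].

[gɪpguɢə]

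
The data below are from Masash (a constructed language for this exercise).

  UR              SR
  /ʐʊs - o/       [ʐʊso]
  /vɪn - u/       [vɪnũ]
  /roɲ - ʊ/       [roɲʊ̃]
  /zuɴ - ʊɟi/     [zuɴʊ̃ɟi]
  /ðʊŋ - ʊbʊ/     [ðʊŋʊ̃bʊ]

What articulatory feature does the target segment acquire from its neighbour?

nasality

The vowel /u/ surfaces as nasalised [ũ] next to the preceding nasal /n/ — it has acquired the [+nasal] feature of its neighbour.
Likewise in the remaining data: /ʊ/ → [ʊ̃] after /ɲ/; /ʊ/ → [ʊ̃] after /ɴ/; /ʊ/ → [ʊ̃] after /ŋ/ — each time a vowel is nasalised next to a preceding nasal.
No change occurs in [ʐʊso] because the vowel at the boundary is adjacent to an oral consonant, not a nasal (/o/ next to /s/).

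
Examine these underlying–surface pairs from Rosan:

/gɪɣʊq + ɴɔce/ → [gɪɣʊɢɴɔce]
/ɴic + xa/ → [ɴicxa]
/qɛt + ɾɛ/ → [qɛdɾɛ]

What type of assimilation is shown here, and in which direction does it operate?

regressive voicing assimilation

Comparing underlying and surface forms, /q/ → [ɢ] is the alternation; the neighbouring /ɴ/ is constant.
/q/ is voiceless while /ɴ/ is voiced; the output [ɢ] is voiced, matching the trigger — so the feature that spreads is voicing.
Place and manner are unchanged, so the assimilation is partial, not total.
The other alternating form patterns the same way: /t/ → [d] before /ɾ/ (voiceless → voiced, matching voiced) — only voicing changes, and always toward the following segment.
Nothing changes in [ɴicxa]: there the adjacent consonants already agree in voicing (/c/ and /x/ are both voiceless), so this form is consistent with the same rule.
The trigger is the following segment, so the direction is regressive (anticipatory).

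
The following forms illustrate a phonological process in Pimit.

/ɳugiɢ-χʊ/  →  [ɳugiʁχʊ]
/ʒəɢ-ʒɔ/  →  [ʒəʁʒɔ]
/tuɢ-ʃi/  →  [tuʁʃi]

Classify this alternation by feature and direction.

regressive manner assimilation

Comparing underlying and surface forms, /ɢ/ → [ʁ] is the alternation; the neighbouring /χ/ is constant.
/ɢ/ is a stop while /χ/ is a fricative; the output [ʁ] is a fricative, matching the trigger — so the feature that spreads is manner.
Place and voice are unchanged, so the assimilation is partial, not total.
The same holds elsewhere in the data: /ɢ/ → [ʁ] before /ʒ/ (stop → fricative, matching a fricative); /ɢ/ → [ʁ] before /ʃ/ (stop → fricative, matching a fricative) — only manner changes, and always toward the following segment.
Since the segment that changes precedes the conditioning segment, the assimilation is regressive.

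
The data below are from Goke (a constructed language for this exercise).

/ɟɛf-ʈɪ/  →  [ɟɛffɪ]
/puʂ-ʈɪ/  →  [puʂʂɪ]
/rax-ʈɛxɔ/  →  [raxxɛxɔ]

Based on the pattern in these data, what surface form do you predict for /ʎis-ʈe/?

[ʎisse]

The data show progressive total assimilation (/ʈ/ → [f] after /f/; /ʈ/ → [ʂ] after /ʂ/; /ʈ/ → [x] after /x/): in every case the target segment becomes identical to its preceding neighbour, copying more than a single feature.
/ʈ/ is the segment targeted by the rule; it sits immediately after /s/, so it assimilates completely and surfaces as [s].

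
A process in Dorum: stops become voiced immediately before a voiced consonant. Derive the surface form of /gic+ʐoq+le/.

The rule targets /c/ (voiceless palatal stop), which sits before the trigger /ʐ/ (voiced).
A voiced palatal stop is [ɟ], so the surface segment is [ɟ].
The same rule applies at the second boundary: /q/ → [ɢ] next to /l/.

[giɟʐoɢle]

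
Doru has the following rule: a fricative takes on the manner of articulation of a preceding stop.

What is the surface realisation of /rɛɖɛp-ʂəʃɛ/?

[rɛɖɛpʈəʃɛ]

/ʂ/ is a voiceless retroflex fricative. The preceding trigger /p/ is a stop, so /ʂ/ must become a stop as well.
Changing only its manner to stop gives [ʈ] — the voiceless retroflex stop.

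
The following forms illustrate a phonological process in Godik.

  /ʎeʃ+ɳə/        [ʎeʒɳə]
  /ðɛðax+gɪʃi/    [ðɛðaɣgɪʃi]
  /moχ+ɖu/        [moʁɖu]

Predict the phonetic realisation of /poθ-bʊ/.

[poðbʊ]

The data show regressive voicing assimilation: /ʃ/ → [ʒ] before /ɳ/; /x/ → [ɣ] before /g/; /χ/ → [ʁ] before /ɖ/. In each pair only voicing changes, matching the following consonant, while place and manner stay constant.
The rule targets /θ/ (voiceless dental fricative), which sits before the trigger /b/ (voiced).
A voiced dental fricative is [ð], so the surface segment is [ð].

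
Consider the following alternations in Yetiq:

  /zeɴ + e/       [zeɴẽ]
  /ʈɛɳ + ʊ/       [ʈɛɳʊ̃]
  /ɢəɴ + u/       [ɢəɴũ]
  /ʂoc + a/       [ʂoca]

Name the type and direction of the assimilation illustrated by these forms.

progressive nasality assimilation (vowel nasalisation)

The vowel /e/ surfaces as nasalised [ẽ] next to the preceding nasal /ɴ/ — it has acquired the [+nasal] feature of its neighbour.
Likewise in the remaining data: /ʊ/ → [ʊ̃] after /ɳ/; /u/ → [ũ] after /ɴ/ — each time a vowel is nasalised next to a preceding nasal.
No change occurs in [ʂoca] because the vowel at the boundary is adjacent to an oral consonant, not a nasal (/a/ next to /c/).
Because the conditioning nasal is to the left of the vowel that changes, the process is progressive (perseverative).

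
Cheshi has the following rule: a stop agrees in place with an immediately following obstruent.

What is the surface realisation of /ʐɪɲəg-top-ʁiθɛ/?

[ʐɪɲədtoqʁiθɛ]

The rule targets /g/ (voiced velar stop), which sits before the trigger /t/ (alveolar).
Changing only its place to alveolar gives [d] — the voiced alveolar stop.
The same rule applies at the second boundary: /p/ → [q] next to /ʁ/.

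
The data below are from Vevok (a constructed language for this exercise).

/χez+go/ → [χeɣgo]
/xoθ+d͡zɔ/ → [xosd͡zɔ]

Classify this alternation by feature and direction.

regressive place assimilation

Underlying /z/ is realised as [ɣ] next to /g/; /g/ itself does not change.
The change alveolar → velar matches the place of the following /g/, identifying this as place assimilation.
Manner and voice are unchanged, so the assimilation is partial, not total.
The same holds elsewhere in the data: /θ/ → [s] before /d͡z/ (dental → alveolar, matching alveolar) — only place changes, and always toward the following segment.
Since the segment that changes precedes the conditioning segment, the assimilation is regressive.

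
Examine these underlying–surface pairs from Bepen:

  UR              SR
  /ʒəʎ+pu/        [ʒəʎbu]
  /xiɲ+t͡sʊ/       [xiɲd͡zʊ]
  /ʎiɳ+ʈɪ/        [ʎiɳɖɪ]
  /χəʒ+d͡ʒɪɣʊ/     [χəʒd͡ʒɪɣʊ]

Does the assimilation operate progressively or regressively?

Comparing underlying and surface forms, /p/ → [b] is the alternation; the neighbouring /ʎ/ is constant.
/p/ is voiceless while /ʎ/ is voiced; the output [b] is voiced, matching the trigger — so the feature that spreads is voicing.
Checking the remaining alternations: /t͡s/ → [d͡z] after /ɲ/ (voiceless → voiced, matching voiced); /ʈ/ → [ɖ] after /ɳ/ (voiceless → voiced, matching voiced) — only voicing changes, and always toward the preceding segment.
No alternation appears in [χəʒd͡ʒɪɣʊ]: there the adjacent consonants already agree in voicing (/d͡ʒ/ and /ʒ/ are both voiced), so this form is consistent with the same rule.
The trigger is the preceding segment, so the direction is progressive (perseverative).

progressive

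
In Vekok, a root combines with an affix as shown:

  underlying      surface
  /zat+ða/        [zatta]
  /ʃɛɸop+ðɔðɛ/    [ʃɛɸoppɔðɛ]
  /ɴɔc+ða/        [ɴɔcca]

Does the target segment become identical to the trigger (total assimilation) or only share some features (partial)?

The segment that alternates is /ð/, which surfaces as [t] when adjacent to /t/.
The output [t] is identical to the trigger /t/ — every feature (place, manner, voicing) has been copied — so this is total assimilation.
The remaining alternations confirm this: /ð/ → [p] after /p/; /ð/ → [c] after /c/ — in each case the output is a copy of the preceding consonant.

total assimilation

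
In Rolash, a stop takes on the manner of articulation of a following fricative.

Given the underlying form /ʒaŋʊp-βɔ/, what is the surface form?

The rule targets /p/ (voiceless bilabial stop), which sits before the trigger /β/ (fricative).
The voiceless bilabial fricative is [ɸ], so /p/ → [ɸ].

[ʒaŋʊɸβɔ]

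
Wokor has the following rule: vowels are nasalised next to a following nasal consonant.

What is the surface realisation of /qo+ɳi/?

[qõɳi]

The vowel /o/ is adjacent to the following nasal /ɳ/, so it acquires [+nasal] and surfaces as [õ].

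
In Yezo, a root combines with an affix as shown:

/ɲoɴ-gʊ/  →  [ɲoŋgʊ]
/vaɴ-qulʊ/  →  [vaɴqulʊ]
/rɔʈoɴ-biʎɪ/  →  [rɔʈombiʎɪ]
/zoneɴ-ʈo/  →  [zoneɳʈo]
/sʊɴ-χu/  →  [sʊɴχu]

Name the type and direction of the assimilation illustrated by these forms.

The segment that alternates is /ɴ/, which surfaces as [ŋ] when adjacent to /g/.
/ɴ/ is uvular while /g/ is velar; the output [ŋ] is velar, matching the trigger — so the feature that spreads is place.
Manner and voice are unchanged, so the assimilation is partial, not total.
The other alternating forms pattern the same way: /ɴ/ → [m] before /b/ (uvular → bilabial, matching bilabial); /ɴ/ → [ɳ] before /ʈ/ (uvular → retroflex, matching retroflex) — only place changes, and always toward the following segment.
Nothing changes in [vaɴqulʊ], [sʊɴχu]: there the adjacent consonants already agree in place (/ɴ/ and /q/ are both uvular; /ɴ/ and /χ/ are both uvular), so these forms are consistent with the same rule.
The trigger is the following segment, so the direction is regressive (anticipatory).

regressive place assimilation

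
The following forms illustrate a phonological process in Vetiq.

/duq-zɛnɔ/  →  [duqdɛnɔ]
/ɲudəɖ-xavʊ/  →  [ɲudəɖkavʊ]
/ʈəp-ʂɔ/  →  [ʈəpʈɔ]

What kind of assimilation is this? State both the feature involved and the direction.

Underlying /z/ is realised as [d] next to /q/; /q/ itself does not change.
/z/ is a fricative while /q/ is a stop; the output [d] is a stop, matching the trigger — so the feature that spreads is manner.
Place and voice are unchanged, so the assimilation is partial, not total.
The same holds elsewhere in the data: /x/ → [k] after /ɖ/ (fricative → stop, matching a stop); /ʂ/ → [ʈ] after /p/ (fricative → stop, matching a stop) — only manner changes, and always toward the preceding segment.
The trigger is the preceding segment, so the direction is progressive (perseverative).

progressive manner assimilation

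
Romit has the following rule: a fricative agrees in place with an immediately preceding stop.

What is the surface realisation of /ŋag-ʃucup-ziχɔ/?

[ŋagxucupβiχɔ]

/ʃ/ is a voiceless postalveolar fricative. The preceding trigger /g/ is velar, so /ʃ/ must become velar as well.
Changing only its place to velar gives [x] — the voiceless velar fricative.
At the second juncture, /z/ likewise becomes [β] adjacent to /p/.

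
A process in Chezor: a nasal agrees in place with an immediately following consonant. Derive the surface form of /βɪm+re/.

The rule targets /m/ (voiced bilabial nasal), which sits before the trigger /r/ (alveolar).
Changing only its place to alveolar gives [n] — the voiced alveolar nasal.

[βɪnre]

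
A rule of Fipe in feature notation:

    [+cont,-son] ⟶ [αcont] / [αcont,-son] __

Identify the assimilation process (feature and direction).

The rule copies [cont] (continuancy) from the environment onto the target fricatives; since [±cont] encodes the stop/fricative manner contrast, the assimilating dimension is manner.
Since the environment is written before the underscore, the trigger precedes the target; the direction is progressive.

progressive manner assimilation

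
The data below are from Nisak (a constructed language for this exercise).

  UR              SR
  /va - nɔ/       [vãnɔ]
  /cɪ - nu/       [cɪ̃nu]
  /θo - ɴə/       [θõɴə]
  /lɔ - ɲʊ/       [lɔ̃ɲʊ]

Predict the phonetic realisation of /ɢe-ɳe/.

[ɢẽɳe]

The data show regressive nasality assimilation (vowel nasalisation): /a/ → [ã] before /n/; /ɪ/ → [ɪ̃] before /n/; /o/ → [õ] before /ɴ/; /ɔ/ → [ɔ̃] before /ɲ/ — a vowel is nasalised by an immediately following nasal consonant.
The vowel /e/ is adjacent to the following nasal /ɳ/, so it acquires [+nasal] and surfaces as [ẽ].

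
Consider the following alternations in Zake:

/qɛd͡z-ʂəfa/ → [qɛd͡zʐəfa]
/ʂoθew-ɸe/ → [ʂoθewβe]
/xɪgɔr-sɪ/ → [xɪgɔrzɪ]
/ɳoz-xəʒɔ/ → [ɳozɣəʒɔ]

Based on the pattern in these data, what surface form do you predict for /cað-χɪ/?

The data show progressive voicing assimilation: /ʂ/ → [ʐ] after /d͡z/; /ɸ/ → [β] after /w/; /s/ → [z] after /r/; /x/ → [ɣ] after /z/. In each pair only voicing changes, matching the preceding consonant, while place and manner stay constant.
The rule targets /χ/ (voiceless uvular fricative), which sits after the trigger /ð/ (voiced).
The voiced uvular fricative is [ʁ], so /χ/ → [ʁ].

[caðʁɪ]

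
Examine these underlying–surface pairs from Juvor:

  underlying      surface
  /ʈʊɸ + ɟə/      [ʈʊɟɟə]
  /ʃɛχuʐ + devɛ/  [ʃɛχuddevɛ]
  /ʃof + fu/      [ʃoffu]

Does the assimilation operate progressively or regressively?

regressive

The segment that alternates is /ɸ/, which surfaces as [ɟ] when adjacent to /ɟ/.
The output [ɟ] is identical to the trigger /ɟ/ — every feature (place, manner, voicing) has been copied — so this is total assimilation.
The other form behaves the same way: /ʐ/ → [d] before /d/ — in each case the output is a copy of the following consonant.
In [ʃoffu] the two consonants at the boundary are already identical (/f/ + /f/), so the rule applies vacuously and nothing changes.
Since the segment that changes precedes the conditioning segment, the assimilation is regressive.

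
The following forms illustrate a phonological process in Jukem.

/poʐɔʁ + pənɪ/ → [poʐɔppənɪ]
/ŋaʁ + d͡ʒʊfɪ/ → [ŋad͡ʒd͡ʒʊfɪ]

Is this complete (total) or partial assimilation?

The segment that alternates is /ʁ/, which surfaces as [p] when adjacent to /p/.
The output [p] is identical to the trigger /p/ — every feature (place, manner, voicing) has been copied — so this is total assimilation.
The remaining alternation confirms this: /ʁ/ → [d͡ʒ] before /d͡ʒ/ — in each case the output is a copy of the following consonant.

total assimilation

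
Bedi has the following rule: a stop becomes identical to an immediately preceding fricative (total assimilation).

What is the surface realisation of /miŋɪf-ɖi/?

/ɖ/ is the segment targeted by the rule; it sits immediately after /f/, so it assimilates completely and surfaces as [f].

[miŋɪffi]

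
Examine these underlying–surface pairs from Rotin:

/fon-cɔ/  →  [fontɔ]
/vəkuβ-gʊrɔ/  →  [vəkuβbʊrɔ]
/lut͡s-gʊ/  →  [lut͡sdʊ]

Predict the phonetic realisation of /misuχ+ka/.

The data show progressive place assimilation: /c/ → [t] after /n/; /g/ → [b] after /β/; /g/ → [d] after /t͡s/. In each pair only place changes, matching the preceding consonant, while manner and voice stay constant.
The rule targets /k/ (voiceless velar stop), which sits after the trigger /χ/ (uvular).
The voiceless uvular stop is [q], so /k/ → [q].

[misuχqa]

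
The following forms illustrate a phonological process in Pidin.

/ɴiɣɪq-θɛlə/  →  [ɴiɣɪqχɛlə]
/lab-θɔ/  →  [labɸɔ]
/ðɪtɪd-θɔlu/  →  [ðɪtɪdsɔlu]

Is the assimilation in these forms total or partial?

partial assimilation

Underlying /θ/ is realised as [χ] next to /q/; /q/ itself does not change.
The change dental → uvular matches the place of the preceding /q/, identifying this as place assimilation.
Manner and voice are unchanged, so the assimilation is partial, not total.
The same holds elsewhere in the data: /θ/ → [ɸ] after /b/ (dental → bilabial, matching bilabial); /θ/ → [s] after /d/ (dental → alveolar, matching alveolar) — only place changes, and always toward the preceding segment.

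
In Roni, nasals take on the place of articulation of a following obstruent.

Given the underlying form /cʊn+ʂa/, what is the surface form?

/n/ is a voiced alveolar nasal. The following trigger /ʂ/ is retroflex, so /n/ must become retroflex as well.
A voiced retroflex nasal is [ɳ], so the surface segment is [ɳ].

[cʊɳʂa]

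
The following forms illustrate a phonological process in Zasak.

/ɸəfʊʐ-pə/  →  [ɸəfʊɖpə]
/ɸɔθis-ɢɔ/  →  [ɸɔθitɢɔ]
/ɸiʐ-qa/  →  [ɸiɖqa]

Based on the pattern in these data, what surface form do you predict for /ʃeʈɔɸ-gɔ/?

[ʃeʈɔpgɔ]

The data show regressive manner assimilation: /ʐ/ → [ɖ] before /p/; /s/ → [t] before /ɢ/; /ʐ/ → [ɖ] before /q/. In each pair only manner changes, matching the following consonant, while place and voice stay constant.
/ɸ/ is a voiceless bilabial fricative. The following trigger /g/ is a stop, so /ɸ/ must become a stop as well.
Changing only its manner to stop gives [p] — the voiceless bilabial stop.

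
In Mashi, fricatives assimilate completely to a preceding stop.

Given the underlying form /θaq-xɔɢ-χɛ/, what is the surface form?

[θaqqɔɢɢɛ]

/x/ is the segment targeted by the rule; it sits immediately after /q/, so it assimilates completely and surfaces as [q].
At the second juncture, /χ/ likewise becomes [ɢ] adjacent to /ɢ/.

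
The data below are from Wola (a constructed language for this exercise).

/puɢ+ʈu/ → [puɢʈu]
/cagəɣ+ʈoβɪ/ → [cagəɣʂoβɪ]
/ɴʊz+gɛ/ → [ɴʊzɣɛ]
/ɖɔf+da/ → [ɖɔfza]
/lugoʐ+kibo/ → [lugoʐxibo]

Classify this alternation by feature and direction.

progressive manner assimilation

The segment that alternates is /ʈ/, which surfaces as [ʂ] when adjacent to /ɣ/.
/ʈ/ is a stop while /ɣ/ is a fricative; the output [ʂ] is a fricative, matching the trigger — so the feature that spreads is manner.
Place and voice are unchanged, so the assimilation is partial, not total.
Checking the remaining alternations: /g/ → [ɣ] after /z/ (stop → fricative, matching a fricative); /d/ → [z] after /f/ (stop → fricative, matching a fricative); /k/ → [x] after /ʐ/ (stop → fricative, matching a fricative) — only manner changes, and always toward the preceding segment.
Nothing changes in [puɢʈu]: there the adjacent consonants already agree in manner (/ʈ/ and /ɢ/ are both stops), so this form is consistent with the same rule.
The trigger is the preceding segment, so the direction is progressive (perseverative).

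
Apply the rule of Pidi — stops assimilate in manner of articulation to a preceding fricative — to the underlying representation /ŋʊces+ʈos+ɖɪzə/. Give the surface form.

[ŋʊcesʂosʐɪzə]

/ʈ/ is a voiceless retroflex stop. The preceding trigger /s/ is a fricative, so /ʈ/ must become a fricative as well.
Changing only its manner to fricative gives [ʂ] — the voiceless retroflex fricative.
At the second juncture, /ɖ/ likewise becomes [ʐ] adjacent to /s/.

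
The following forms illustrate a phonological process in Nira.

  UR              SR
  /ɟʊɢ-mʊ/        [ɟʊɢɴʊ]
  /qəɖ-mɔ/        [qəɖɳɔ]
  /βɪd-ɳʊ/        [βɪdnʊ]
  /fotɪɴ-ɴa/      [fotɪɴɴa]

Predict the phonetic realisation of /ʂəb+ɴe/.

The data show progressive place assimilation: /m/ → [ɴ] after /ɢ/; /m/ → [ɳ] after /ɖ/; /ɳ/ → [n] after /d/. In each pair only place changes, matching the preceding consonant, while manner and voice stay constant.
Nothing changes in [fotɪɴɴa]: there the adjacent consonants already agree in place (/ɴ/ and /ɴ/ are both uvular), so this form is consistent with the same rule.
/ɴ/ is a voiced uvular nasal. The preceding trigger /b/ is bilabial, so /ɴ/ must become bilabial as well.
The voiced bilabial nasal is [m], so /ɴ/ → [m].

[ʂəbme]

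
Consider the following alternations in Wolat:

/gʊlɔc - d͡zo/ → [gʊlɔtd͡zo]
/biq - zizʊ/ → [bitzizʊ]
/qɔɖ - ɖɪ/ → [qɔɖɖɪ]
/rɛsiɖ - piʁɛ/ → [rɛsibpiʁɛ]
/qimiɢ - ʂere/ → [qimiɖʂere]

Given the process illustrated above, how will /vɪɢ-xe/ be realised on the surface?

[vɪgxe]

The data show regressive place assimilation: /c/ → [t] before /d͡z/; /q/ → [t] before /z/; /ɖ/ → [b] before /p/; /ɢ/ → [ɖ] before /ʂ/. In each pair only place changes, matching the following consonant, while manner and voice stay constant.
No alternation appears in [qɔɖɖɪ]: there the adjacent consonants already agree in place (/ɖ/ and /ɖ/ are both retroflex), so this form is consistent with the same rule.
The rule targets /ɢ/ (voiced uvular stop), which sits before the trigger /x/ (velar).
Changing only its place to velar gives [g] — the voiced velar stop.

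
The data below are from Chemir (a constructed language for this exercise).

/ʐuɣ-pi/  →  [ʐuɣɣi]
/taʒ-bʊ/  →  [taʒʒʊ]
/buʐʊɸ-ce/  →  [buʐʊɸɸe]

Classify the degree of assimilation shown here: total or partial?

total assimilation

The segment that alternates is /p/, which surfaces as [ɣ] when adjacent to /ɣ/.
The output [ɣ] is identical to the trigger /ɣ/ — every feature (place, manner, voicing) has been copied — so this is total assimilation.
The remaining alternations confirm this: /b/ → [ʒ] after /ʒ/; /c/ → [ɸ] after /ɸ/ — in each case the output is a copy of the preceding consonant.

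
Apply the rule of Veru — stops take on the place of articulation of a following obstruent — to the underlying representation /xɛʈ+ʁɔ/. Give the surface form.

The rule targets /ʈ/ (voiceless retroflex stop), which sits before the trigger /ʁ/ (uvular).
The voiceless uvular stop is [q], so /ʈ/ → [q].

[xɛqʁɔ]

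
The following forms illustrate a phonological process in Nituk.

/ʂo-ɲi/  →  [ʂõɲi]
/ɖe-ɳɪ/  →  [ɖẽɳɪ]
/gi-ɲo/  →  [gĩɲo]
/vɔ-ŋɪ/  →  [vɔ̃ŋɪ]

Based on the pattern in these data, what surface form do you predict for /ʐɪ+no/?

The data show regressive nasality assimilation (vowel nasalisation): /o/ → [õ] before /ɲ/; /e/ → [ẽ] before /ɳ/; /i/ → [ĩ] before /ɲ/; /ɔ/ → [ɔ̃] before /ŋ/ — a vowel is nasalised by an immediately following nasal consonant.
The vowel /ɪ/ is adjacent to the following nasal /n/, so it acquires [+nasal] and surfaces as [ɪ̃].

[ʐɪ̃no]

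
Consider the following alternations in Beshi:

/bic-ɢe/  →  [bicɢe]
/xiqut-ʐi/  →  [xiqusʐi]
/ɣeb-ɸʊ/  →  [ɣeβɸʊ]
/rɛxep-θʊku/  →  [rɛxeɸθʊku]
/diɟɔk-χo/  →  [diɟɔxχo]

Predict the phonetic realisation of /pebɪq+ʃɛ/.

The data show regressive manner assimilation: /t/ → [s] before /ʐ/; /b/ → [β] before /ɸ/; /p/ → [ɸ] before /θ/; /k/ → [x] before /χ/. In each pair only manner changes, matching the following consonant, while place and voice stay constant.
No alternation appears in [bicɢe]: there the adjacent consonants already agree in manner (/c/ and /ɢ/ are both stops), so this form is consistent with the same rule.
The rule targets /q/ (voiceless uvular stop), which sits before the trigger /ʃ/ (fricative).
Changing only its manner to fricative gives [χ] — the voiceless uvular fricative.

[pebɪχʃɛ]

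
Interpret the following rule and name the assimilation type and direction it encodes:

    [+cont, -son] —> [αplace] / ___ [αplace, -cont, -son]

The shared variable α links the value of the place features (abbreviated [place]) on the target to the same value on the neighbouring segment, so place is the feature that assimilates.
The conditioning segment sits to the right of the focus bar, meaning the trigger follows the segment that changes — regressive assimilation.

regressive place assimilation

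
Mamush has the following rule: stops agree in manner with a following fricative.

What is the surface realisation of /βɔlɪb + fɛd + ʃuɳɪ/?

The rule targets /b/ (voiced bilabial stop), which sits before the trigger /f/ (fricative).
A voiced bilabial fricative is [β], so the surface segment is [β].
At the second juncture, /d/ likewise becomes [z] adjacent to /ʃ/.

[βɔlɪβfɛzʃuɳɪ]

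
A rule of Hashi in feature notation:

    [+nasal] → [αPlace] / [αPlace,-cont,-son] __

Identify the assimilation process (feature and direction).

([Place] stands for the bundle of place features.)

The rule copies the place features (abbreviated [Place]) from the environment onto the target, so the assimilating feature is place.
Since the environment is written before the underscore, the trigger precedes the target; the direction is progressive.

progressive place assimilation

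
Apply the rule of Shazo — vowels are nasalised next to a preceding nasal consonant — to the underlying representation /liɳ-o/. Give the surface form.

[liɳõ]

/o/ sits next to the nasal /ɳ/ and is therefore nasalised to [õ].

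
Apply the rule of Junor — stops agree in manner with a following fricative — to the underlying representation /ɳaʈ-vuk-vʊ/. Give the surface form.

[ɳaʂvuxvʊ]

The rule targets /ʈ/ (voiceless retroflex stop), which sits before the trigger /v/ (fricative).
The voiceless retroflex fricative is [ʂ], so /ʈ/ → [ʂ].
The same rule applies at the second boundary: /k/ → [x] next to /v/.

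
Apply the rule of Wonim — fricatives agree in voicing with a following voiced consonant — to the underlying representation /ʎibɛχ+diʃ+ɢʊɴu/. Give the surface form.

/χ/ is a voiceless uvular fricative. The following trigger /d/ is voiced, so /χ/ must become voiced as well.
A voiced uvular fricative is [ʁ], so the surface segment is [ʁ].
At the second juncture, /ʃ/ likewise becomes [ʒ] adjacent to /ɢ/.

[ʎibɛʁdiʒɢʊɴu]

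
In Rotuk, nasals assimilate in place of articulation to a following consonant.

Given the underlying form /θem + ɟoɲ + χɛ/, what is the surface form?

The rule targets /m/ (voiced bilabial nasal), which sits before the trigger /ɟ/ (palatal).
A voiced palatal nasal is [ɲ], so the surface segment is [ɲ].
At the second juncture, /ɲ/ likewise becomes [ɴ] adjacent to /χ/.

[θeɲɟoɴχɛ]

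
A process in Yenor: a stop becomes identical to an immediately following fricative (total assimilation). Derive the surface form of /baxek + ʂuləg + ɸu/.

/k/ is the segment targeted by the rule; it sits immediately before /ʂ/, so it assimilates completely and surfaces as [ʂ].
The same rule applies at the second boundary: /g/ → [ɸ] next to /ɸ/.

[baxeʂʂuləɸɸu]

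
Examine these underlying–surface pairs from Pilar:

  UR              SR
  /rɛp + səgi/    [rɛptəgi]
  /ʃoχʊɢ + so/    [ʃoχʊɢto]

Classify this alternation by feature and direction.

The segment that alternates is /s/, which surfaces as [t] when adjacent to /p/.
/s/ is a fricative while /p/ is a stop; the output [t] is a stop, matching the trigger — so the feature that spreads is manner.
Place and voice are unchanged, so the assimilation is partial, not total.
The same holds elsewhere in the data: /s/ → [t] after /ɢ/ (fricative → stop, matching a stop) — only manner changes, and always toward the preceding segment.
Since the segment that changes follows the conditioning segment, the assimilation is progressive.

progressive manner assimilation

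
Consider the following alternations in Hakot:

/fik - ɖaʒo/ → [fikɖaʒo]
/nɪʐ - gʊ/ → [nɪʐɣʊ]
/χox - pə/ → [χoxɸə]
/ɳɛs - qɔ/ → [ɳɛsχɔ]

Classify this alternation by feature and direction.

progressive manner assimilation

Comparing underlying and surface forms, /g/ → [ɣ] is the alternation; the neighbouring /ʐ/ is constant.
/g/ is a stop while /ʐ/ is a fricative; the output [ɣ] is a fricative, matching the trigger — so the feature that spreads is manner.
Place and voice are unchanged, so the assimilation is partial, not total.
The other alternating forms pattern the same way: /p/ → [ɸ] after /x/ (stop → fricative, matching a fricative); /q/ → [χ] after /s/ (stop → fricative, matching a fricative) — only manner changes, and always toward the preceding segment.
Nothing changes in [fikɖaʒo]: there the adjacent consonants already agree in manner (/ɖ/ and /k/ are both stops), so this form is consistent with the same rule.
Since the segment that changes follows the conditioning segment, the assimilation is progressive.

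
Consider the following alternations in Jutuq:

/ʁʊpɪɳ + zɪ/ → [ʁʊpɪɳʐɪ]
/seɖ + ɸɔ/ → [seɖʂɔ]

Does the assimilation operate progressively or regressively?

progressive

The segment that alternates is /z/, which surfaces as [ʐ] when adjacent to /ɳ/.
/z/ is alveolar while /ɳ/ is retroflex; the output [ʐ] is retroflex, matching the trigger — so the feature that spreads is place.
The other alternating form patterns the same way: /ɸ/ → [ʂ] after /ɖ/ (bilabial → retroflex, matching retroflex) — only place changes, and always toward the preceding segment.
Since the segment that changes follows the conditioning segment, the assimilation is progressive.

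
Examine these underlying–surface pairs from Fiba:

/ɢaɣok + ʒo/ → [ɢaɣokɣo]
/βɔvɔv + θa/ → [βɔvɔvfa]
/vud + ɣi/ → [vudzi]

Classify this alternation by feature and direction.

progressive place assimilation

The segment that alternates is /ʒ/, which surfaces as [ɣ] when adjacent to /k/.
/ʒ/ is postalveolar while /k/ is velar; the output [ɣ] is velar, matching the trigger — so the feature that spreads is place.
Manner and voice are unchanged, so the assimilation is partial, not total.
The other alternating forms pattern the same way: /θ/ → [f] after /v/ (dental → labiodental, matching labiodental); /ɣ/ → [z] after /d/ (velar → alveolar, matching alveolar) — only place changes, and always toward the preceding segment.
Since the segment that changes follows the conditioning segment, the assimilation is progressive.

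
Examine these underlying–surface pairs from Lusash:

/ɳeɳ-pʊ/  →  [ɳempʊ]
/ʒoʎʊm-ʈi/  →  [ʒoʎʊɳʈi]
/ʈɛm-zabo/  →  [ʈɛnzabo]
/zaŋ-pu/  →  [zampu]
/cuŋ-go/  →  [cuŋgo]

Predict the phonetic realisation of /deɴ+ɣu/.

[deŋɣu]

The data show regressive place assimilation: /ɳ/ → [m] before /p/; /m/ → [ɳ] before /ʈ/; /m/ → [n] before /z/; /ŋ/ → [m] before /p/. In each pair only place changes, matching the following consonant, while manner and voice stay constant.
Nothing changes in [cuŋgo]: there the adjacent consonants already agree in place (/ŋ/ and /g/ are both velar), so this form is consistent with the same rule.
/ɴ/ is a voiced uvular nasal. The following trigger /ɣ/ is velar, so /ɴ/ must become velar as well.
Changing only its place to velar gives [ŋ] — the voiced velar nasal.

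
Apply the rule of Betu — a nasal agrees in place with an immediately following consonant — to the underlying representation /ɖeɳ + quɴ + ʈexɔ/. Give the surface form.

[ɖeɴquɳʈexɔ]

/ɳ/ is a voiced retroflex nasal. The following trigger /q/ is uvular, so /ɳ/ must become uvular as well.
The voiced uvular nasal is [ɴ], so /ɳ/ → [ɴ].
The same rule applies at the second boundary: /ɴ/ → [ɳ] next to /ʈ/.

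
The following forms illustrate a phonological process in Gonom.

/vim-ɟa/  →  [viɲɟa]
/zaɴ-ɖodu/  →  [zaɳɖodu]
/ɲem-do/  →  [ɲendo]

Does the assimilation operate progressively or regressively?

regressive

Underlying /m/ is realised as [ɲ] next to /ɟ/; /ɟ/ itself does not change.
The change bilabial → palatal matches the place of the following /ɟ/, identifying this as place assimilation.
The other alternating forms pattern the same way: /ɴ/ → [ɳ] before /ɖ/ (uvular → retroflex, matching retroflex); /m/ → [n] before /d/ (bilabial → alveolar, matching alveolar) — only place changes, and always toward the following segment.
Since the segment that changes precedes the conditioning segment, the assimilation is regressive.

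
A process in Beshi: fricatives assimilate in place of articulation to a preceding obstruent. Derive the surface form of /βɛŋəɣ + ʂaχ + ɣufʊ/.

[βɛŋəɣxaχʁufʊ]

/ʂ/ is a voiceless retroflex fricative. The preceding trigger /ɣ/ is velar, so /ʂ/ must become velar as well.
A voiceless velar fricative is [x], so the surface segment is [x].
The same rule applies at the second boundary: /ɣ/ → [ʁ] next to /χ/.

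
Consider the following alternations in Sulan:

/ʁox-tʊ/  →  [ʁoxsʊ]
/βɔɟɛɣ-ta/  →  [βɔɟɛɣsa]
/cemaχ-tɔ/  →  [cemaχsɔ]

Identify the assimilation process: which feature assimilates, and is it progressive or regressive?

Underlying /t/ is realised as [s] next to /x/; /x/ itself does not change.
The change stop → fricative matches the manner of the preceding /x/, identifying this as manner assimilation.
Place and voice are unchanged, so the assimilation is partial, not total.
The other alternating forms pattern the same way: /t/ → [s] after /ɣ/ (stop → fricative, matching a fricative); /t/ → [s] after /χ/ (stop → fricative, matching a fricative) — only manner changes, and always toward the preceding segment.
Since the segment that changes follows the conditioning segment, the assimilation is progressive.

progressive manner assimilation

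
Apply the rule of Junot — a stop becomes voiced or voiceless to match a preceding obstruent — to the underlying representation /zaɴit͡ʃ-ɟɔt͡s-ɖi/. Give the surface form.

[zaɴit͡ʃcɔt͡sʈi]

/ɟ/ is a voiced palatal stop. The preceding trigger /t͡ʃ/ is voiceless, so /ɟ/ must become voiceless as well.
The voiceless palatal stop is [c], so /ɟ/ → [c].
The same rule applies at the second boundary: /ɖ/ → [ʈ] next to /t͡s/.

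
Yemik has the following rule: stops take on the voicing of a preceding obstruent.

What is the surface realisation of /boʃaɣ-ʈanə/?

/ʈ/ is a voiceless retroflex stop. The preceding trigger /ɣ/ is voiced, so /ʈ/ must become voiced as well.
The voiced retroflex stop is [ɖ], so /ʈ/ → [ɖ].

[boʃaɣɖanə]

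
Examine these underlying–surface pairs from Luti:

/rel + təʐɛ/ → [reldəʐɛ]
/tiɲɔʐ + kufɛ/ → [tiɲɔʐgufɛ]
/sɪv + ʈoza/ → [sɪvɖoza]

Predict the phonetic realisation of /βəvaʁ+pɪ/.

The data show progressive voicing assimilation: /t/ → [d] after /l/; /k/ → [g] after /ʐ/; /ʈ/ → [ɖ] after /v/. In each pair only voicing changes, matching the preceding consonant, while place and manner stay constant.
The rule targets /p/ (voiceless bilabial stop), which sits after the trigger /ʁ/ (voiced).
Changing only its voicing to voiced gives [b] — the voiced bilabial stop.

[βəvaʁbɪ]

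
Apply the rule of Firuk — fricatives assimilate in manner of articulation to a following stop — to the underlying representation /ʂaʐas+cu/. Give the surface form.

[ʂaʐatcu]

/s/ is a voiceless alveolar fricative. The following trigger /c/ is a stop, so /s/ must become a stop as well.
The voiceless alveolar stop is [t], so /s/ → [t].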